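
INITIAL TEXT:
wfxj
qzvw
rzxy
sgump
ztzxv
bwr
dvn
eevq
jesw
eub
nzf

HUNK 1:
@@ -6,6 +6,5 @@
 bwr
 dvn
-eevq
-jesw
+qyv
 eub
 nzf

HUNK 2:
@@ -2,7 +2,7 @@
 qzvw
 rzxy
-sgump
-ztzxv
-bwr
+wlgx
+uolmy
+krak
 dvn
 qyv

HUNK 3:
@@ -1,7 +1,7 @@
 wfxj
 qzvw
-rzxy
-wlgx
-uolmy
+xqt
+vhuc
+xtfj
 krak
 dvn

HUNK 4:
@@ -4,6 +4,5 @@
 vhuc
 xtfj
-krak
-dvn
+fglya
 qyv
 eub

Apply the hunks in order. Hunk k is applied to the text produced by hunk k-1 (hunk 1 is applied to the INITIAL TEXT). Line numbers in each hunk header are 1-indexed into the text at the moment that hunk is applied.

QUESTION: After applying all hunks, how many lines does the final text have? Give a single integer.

Hunk 1: at line 6 remove [eevq,jesw] add [qyv] -> 10 lines: wfxj qzvw rzxy sgump ztzxv bwr dvn qyv eub nzf
Hunk 2: at line 2 remove [sgump,ztzxv,bwr] add [wlgx,uolmy,krak] -> 10 lines: wfxj qzvw rzxy wlgx uolmy krak dvn qyv eub nzf
Hunk 3: at line 1 remove [rzxy,wlgx,uolmy] add [xqt,vhuc,xtfj] -> 10 lines: wfxj qzvw xqt vhuc xtfj krak dvn qyv eub nzf
Hunk 4: at line 4 remove [krak,dvn] add [fglya] -> 9 lines: wfxj qzvw xqt vhuc xtfj fglya qyv eub nzf
Final line count: 9

Answer: 9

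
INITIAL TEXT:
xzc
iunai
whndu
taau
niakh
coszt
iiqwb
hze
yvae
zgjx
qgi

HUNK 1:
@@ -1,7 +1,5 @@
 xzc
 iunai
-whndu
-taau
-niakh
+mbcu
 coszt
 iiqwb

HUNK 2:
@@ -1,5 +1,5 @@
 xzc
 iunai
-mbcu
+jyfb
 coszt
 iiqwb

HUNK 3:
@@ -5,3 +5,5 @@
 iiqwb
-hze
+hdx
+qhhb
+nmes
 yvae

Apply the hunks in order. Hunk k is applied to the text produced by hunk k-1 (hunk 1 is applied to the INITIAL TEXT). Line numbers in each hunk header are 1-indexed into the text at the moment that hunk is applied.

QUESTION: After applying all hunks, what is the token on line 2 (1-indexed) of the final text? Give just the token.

Hunk 1: at line 1 remove [whndu,taau,niakh] add [mbcu] -> 9 lines: xzc iunai mbcu coszt iiqwb hze yvae zgjx qgi
Hunk 2: at line 1 remove [mbcu] add [jyfb] -> 9 lines: xzc iunai jyfb coszt iiqwb hze yvae zgjx qgi
Hunk 3: at line 5 remove [hze] add [hdx,qhhb,nmes] -> 11 lines: xzc iunai jyfb coszt iiqwb hdx qhhb nmes yvae zgjx qgi
Final line 2: iunai

Answer: iunai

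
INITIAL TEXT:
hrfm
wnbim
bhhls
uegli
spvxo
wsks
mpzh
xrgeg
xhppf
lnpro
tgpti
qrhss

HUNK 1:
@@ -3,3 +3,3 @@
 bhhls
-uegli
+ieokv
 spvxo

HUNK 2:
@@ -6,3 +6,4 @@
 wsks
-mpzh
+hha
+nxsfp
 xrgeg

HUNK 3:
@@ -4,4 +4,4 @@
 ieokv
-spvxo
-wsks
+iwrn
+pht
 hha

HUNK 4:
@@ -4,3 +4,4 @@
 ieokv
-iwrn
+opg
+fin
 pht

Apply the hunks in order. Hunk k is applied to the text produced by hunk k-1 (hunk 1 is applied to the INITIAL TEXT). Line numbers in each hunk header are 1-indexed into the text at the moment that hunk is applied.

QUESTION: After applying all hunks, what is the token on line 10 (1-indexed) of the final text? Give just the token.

Answer: xrgeg

Derivation:
Hunk 1: at line 3 remove [uegli] add [ieokv] -> 12 lines: hrfm wnbim bhhls ieokv spvxo wsks mpzh xrgeg xhppf lnpro tgpti qrhss
Hunk 2: at line 6 remove [mpzh] add [hha,nxsfp] -> 13 lines: hrfm wnbim bhhls ieokv spvxo wsks hha nxsfp xrgeg xhppf lnpro tgpti qrhss
Hunk 3: at line 4 remove [spvxo,wsks] add [iwrn,pht] -> 13 lines: hrfm wnbim bhhls ieokv iwrn pht hha nxsfp xrgeg xhppf lnpro tgpti qrhss
Hunk 4: at line 4 remove [iwrn] add [opg,fin] -> 14 lines: hrfm wnbim bhhls ieokv opg fin pht hha nxsfp xrgeg xhppf lnpro tgpti qrhss
Final line 10: xrgeg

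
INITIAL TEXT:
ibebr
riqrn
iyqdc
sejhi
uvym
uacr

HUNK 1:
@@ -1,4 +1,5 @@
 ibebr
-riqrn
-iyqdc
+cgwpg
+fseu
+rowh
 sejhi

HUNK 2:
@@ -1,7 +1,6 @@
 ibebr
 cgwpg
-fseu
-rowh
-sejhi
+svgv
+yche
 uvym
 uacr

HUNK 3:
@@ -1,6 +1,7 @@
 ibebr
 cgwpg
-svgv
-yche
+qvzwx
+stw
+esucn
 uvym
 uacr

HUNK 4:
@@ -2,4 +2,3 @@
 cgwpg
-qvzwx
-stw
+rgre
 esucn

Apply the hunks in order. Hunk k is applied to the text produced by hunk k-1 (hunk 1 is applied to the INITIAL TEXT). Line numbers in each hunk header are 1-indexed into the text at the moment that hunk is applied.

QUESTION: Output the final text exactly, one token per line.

Answer: ibebr
cgwpg
rgre
esucn
uvym
uacr

Derivation:
Hunk 1: at line 1 remove [riqrn,iyqdc] add [cgwpg,fseu,rowh] -> 7 lines: ibebr cgwpg fseu rowh sejhi uvym uacr
Hunk 2: at line 1 remove [fseu,rowh,sejhi] add [svgv,yche] -> 6 lines: ibebr cgwpg svgv yche uvym uacr
Hunk 3: at line 1 remove [svgv,yche] add [qvzwx,stw,esucn] -> 7 lines: ibebr cgwpg qvzwx stw esucn uvym uacr
Hunk 4: at line 2 remove [qvzwx,stw] add [rgre] -> 6 lines: ibebr cgwpg rgre esucn uvym uacr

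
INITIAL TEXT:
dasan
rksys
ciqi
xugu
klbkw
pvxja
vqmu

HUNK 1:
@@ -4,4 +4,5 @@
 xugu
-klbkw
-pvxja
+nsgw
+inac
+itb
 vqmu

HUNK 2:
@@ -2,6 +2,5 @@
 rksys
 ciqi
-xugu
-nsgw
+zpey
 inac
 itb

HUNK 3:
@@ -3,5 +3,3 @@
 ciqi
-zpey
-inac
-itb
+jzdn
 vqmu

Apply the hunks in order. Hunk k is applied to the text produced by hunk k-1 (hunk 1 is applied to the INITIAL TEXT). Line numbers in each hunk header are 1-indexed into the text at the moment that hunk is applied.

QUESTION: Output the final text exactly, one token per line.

Answer: dasan
rksys
ciqi
jzdn
vqmu

Derivation:
Hunk 1: at line 4 remove [klbkw,pvxja] add [nsgw,inac,itb] -> 8 lines: dasan rksys ciqi xugu nsgw inac itb vqmu
Hunk 2: at line 2 remove [xugu,nsgw] add [zpey] -> 7 lines: dasan rksys ciqi zpey inac itb vqmu
Hunk 3: at line 3 remove [zpey,inac,itb] add [jzdn] -> 5 lines: dasan rksys ciqi jzdn vqmu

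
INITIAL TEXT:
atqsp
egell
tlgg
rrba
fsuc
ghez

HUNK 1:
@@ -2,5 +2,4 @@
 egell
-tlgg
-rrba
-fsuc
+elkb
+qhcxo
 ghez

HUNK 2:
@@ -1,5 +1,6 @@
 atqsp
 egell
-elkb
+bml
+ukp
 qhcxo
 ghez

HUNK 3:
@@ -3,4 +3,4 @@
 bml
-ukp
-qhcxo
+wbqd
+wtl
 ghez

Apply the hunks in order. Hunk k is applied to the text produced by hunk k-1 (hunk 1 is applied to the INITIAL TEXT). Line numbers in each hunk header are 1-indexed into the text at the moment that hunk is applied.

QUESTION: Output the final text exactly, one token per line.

Answer: atqsp
egell
bml
wbqd
wtl
ghez

Derivation:
Hunk 1: at line 2 remove [tlgg,rrba,fsuc] add [elkb,qhcxo] -> 5 lines: atqsp egell elkb qhcxo ghez
Hunk 2: at line 1 remove [elkb] add [bml,ukp] -> 6 lines: atqsp egell bml ukp qhcxo ghez
Hunk 3: at line 3 remove [ukp,qhcxo] add [wbqd,wtl] -> 6 lines: atqsp egell bml wbqd wtl ghez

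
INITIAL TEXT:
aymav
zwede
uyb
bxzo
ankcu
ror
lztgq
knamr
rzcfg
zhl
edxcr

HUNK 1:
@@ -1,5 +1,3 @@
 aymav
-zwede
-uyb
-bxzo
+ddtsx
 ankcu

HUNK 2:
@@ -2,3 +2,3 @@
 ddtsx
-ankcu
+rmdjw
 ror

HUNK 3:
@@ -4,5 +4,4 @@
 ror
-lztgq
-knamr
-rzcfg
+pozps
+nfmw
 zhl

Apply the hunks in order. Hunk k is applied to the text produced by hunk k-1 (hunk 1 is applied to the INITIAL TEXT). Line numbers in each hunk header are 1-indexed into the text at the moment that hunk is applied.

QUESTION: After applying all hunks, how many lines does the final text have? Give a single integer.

Answer: 8

Derivation:
Hunk 1: at line 1 remove [zwede,uyb,bxzo] add [ddtsx] -> 9 lines: aymav ddtsx ankcu ror lztgq knamr rzcfg zhl edxcr
Hunk 2: at line 2 remove [ankcu] add [rmdjw] -> 9 lines: aymav ddtsx rmdjw ror lztgq knamr rzcfg zhl edxcr
Hunk 3: at line 4 remove [lztgq,knamr,rzcfg] add [pozps,nfmw] -> 8 lines: aymav ddtsx rmdjw ror pozps nfmw zhl edxcr
Final line count: 8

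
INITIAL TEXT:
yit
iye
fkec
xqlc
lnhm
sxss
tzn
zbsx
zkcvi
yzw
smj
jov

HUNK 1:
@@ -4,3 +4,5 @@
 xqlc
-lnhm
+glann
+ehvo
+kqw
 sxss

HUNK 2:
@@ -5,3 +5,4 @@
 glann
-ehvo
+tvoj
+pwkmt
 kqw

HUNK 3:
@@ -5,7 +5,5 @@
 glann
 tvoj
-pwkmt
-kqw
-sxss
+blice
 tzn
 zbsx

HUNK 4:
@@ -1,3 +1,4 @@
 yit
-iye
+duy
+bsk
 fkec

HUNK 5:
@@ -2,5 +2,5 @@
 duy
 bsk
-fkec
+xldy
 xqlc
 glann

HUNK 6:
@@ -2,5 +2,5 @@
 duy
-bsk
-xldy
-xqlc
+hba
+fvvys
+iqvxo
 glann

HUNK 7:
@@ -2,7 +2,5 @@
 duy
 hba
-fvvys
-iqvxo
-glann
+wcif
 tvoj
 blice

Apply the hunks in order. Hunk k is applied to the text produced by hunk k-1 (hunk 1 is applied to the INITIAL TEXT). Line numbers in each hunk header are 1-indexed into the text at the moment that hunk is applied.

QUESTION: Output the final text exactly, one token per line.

Answer: yit
duy
hba
wcif
tvoj
blice
tzn
zbsx
zkcvi
yzw
smj
jov

Derivation:
Hunk 1: at line 4 remove [lnhm] add [glann,ehvo,kqw] -> 14 lines: yit iye fkec xqlc glann ehvo kqw sxss tzn zbsx zkcvi yzw smj jov
Hunk 2: at line 5 remove [ehvo] add [tvoj,pwkmt] -> 15 lines: yit iye fkec xqlc glann tvoj pwkmt kqw sxss tzn zbsx zkcvi yzw smj jov
Hunk 3: at line 5 remove [pwkmt,kqw,sxss] add [blice] -> 13 lines: yit iye fkec xqlc glann tvoj blice tzn zbsx zkcvi yzw smj jov
Hunk 4: at line 1 remove [iye] add [duy,bsk] -> 14 lines: yit duy bsk fkec xqlc glann tvoj blice tzn zbsx zkcvi yzw smj jov
Hunk 5: at line 2 remove [fkec] add [xldy] -> 14 lines: yit duy bsk xldy xqlc glann tvoj blice tzn zbsx zkcvi yzw smj jov
Hunk 6: at line 2 remove [bsk,xldy,xqlc] add [hba,fvvys,iqvxo] -> 14 lines: yit duy hba fvvys iqvxo glann tvoj blice tzn zbsx zkcvi yzw smj jov
Hunk 7: at line 2 remove [fvvys,iqvxo,glann] add [wcif] -> 12 lines: yit duy hba wcif tvoj blice tzn zbsx zkcvi yzw smj jov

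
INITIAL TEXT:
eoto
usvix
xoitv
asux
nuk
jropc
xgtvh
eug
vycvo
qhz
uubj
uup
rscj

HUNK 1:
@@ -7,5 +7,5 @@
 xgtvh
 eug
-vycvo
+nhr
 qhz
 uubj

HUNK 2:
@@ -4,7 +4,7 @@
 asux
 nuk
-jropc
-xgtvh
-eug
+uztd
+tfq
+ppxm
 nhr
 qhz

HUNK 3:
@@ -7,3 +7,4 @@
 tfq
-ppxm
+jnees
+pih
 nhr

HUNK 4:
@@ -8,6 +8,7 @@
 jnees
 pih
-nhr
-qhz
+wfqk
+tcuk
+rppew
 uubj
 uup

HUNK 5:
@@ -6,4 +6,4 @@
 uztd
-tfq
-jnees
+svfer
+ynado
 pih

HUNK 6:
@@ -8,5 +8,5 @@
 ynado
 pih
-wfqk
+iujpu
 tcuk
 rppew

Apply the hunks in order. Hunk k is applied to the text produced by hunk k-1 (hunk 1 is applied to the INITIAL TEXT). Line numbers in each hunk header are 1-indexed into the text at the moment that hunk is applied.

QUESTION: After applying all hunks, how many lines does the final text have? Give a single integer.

Answer: 15

Derivation:
Hunk 1: at line 7 remove [vycvo] add [nhr] -> 13 lines: eoto usvix xoitv asux nuk jropc xgtvh eug nhr qhz uubj uup rscj
Hunk 2: at line 4 remove [jropc,xgtvh,eug] add [uztd,tfq,ppxm] -> 13 lines: eoto usvix xoitv asux nuk uztd tfq ppxm nhr qhz uubj uup rscj
Hunk 3: at line 7 remove [ppxm] add [jnees,pih] -> 14 lines: eoto usvix xoitv asux nuk uztd tfq jnees pih nhr qhz uubj uup rscj
Hunk 4: at line 8 remove [nhr,qhz] add [wfqk,tcuk,rppew] -> 15 lines: eoto usvix xoitv asux nuk uztd tfq jnees pih wfqk tcuk rppew uubj uup rscj
Hunk 5: at line 6 remove [tfq,jnees] add [svfer,ynado] -> 15 lines: eoto usvix xoitv asux nuk uztd svfer ynado pih wfqk tcuk rppew uubj uup rscj
Hunk 6: at line 8 remove [wfqk] add [iujpu] -> 15 lines: eoto usvix xoitv asux nuk uztd svfer ynado pih iujpu tcuk rppew uubj uup rscj
Final line count: 15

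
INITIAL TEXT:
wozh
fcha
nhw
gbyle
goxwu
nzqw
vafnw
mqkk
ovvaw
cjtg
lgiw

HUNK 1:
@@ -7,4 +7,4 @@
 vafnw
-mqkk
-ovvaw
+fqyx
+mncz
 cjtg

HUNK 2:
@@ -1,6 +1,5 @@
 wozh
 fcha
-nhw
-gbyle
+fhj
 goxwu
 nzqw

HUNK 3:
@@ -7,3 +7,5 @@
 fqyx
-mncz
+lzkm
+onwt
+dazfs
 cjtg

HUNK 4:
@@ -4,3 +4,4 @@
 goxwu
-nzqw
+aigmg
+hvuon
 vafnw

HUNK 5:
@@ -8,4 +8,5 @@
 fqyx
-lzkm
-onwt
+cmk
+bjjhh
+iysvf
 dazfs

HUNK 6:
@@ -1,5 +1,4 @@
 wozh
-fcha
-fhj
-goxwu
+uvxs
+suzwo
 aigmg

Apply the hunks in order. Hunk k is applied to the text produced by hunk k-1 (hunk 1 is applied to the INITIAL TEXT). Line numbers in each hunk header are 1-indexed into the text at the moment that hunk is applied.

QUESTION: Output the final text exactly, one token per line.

Hunk 1: at line 7 remove [mqkk,ovvaw] add [fqyx,mncz] -> 11 lines: wozh fcha nhw gbyle goxwu nzqw vafnw fqyx mncz cjtg lgiw
Hunk 2: at line 1 remove [nhw,gbyle] add [fhj] -> 10 lines: wozh fcha fhj goxwu nzqw vafnw fqyx mncz cjtg lgiw
Hunk 3: at line 7 remove [mncz] add [lzkm,onwt,dazfs] -> 12 lines: wozh fcha fhj goxwu nzqw vafnw fqyx lzkm onwt dazfs cjtg lgiw
Hunk 4: at line 4 remove [nzqw] add [aigmg,hvuon] -> 13 lines: wozh fcha fhj goxwu aigmg hvuon vafnw fqyx lzkm onwt dazfs cjtg lgiw
Hunk 5: at line 8 remove [lzkm,onwt] add [cmk,bjjhh,iysvf] -> 14 lines: wozh fcha fhj goxwu aigmg hvuon vafnw fqyx cmk bjjhh iysvf dazfs cjtg lgiw
Hunk 6: at line 1 remove [fcha,fhj,goxwu] add [uvxs,suzwo] -> 13 lines: wozh uvxs suzwo aigmg hvuon vafnw fqyx cmk bjjhh iysvf dazfs cjtg lgiw

Answer: wozh
uvxs
suzwo
aigmg
hvuon
vafnw
fqyx
cmk
bjjhh
iysvf
dazfs
cjtg
lgiw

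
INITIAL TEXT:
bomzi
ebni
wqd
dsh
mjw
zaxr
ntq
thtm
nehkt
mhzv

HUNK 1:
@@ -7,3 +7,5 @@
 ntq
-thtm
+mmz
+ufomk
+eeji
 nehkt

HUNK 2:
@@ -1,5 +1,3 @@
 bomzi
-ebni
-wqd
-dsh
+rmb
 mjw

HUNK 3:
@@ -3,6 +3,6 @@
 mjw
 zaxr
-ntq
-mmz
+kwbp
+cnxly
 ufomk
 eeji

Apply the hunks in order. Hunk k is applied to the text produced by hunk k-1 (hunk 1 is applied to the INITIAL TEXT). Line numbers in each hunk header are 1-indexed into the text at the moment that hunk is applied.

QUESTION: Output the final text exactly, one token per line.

Answer: bomzi
rmb
mjw
zaxr
kwbp
cnxly
ufomk
eeji
nehkt
mhzv

Derivation:
Hunk 1: at line 7 remove [thtm] add [mmz,ufomk,eeji] -> 12 lines: bomzi ebni wqd dsh mjw zaxr ntq mmz ufomk eeji nehkt mhzv
Hunk 2: at line 1 remove [ebni,wqd,dsh] add [rmb] -> 10 lines: bomzi rmb mjw zaxr ntq mmz ufomk eeji nehkt mhzv
Hunk 3: at line 3 remove [ntq,mmz] add [kwbp,cnxly] -> 10 lines: bomzi rmb mjw zaxr kwbp cnxly ufomk eeji nehkt mhzv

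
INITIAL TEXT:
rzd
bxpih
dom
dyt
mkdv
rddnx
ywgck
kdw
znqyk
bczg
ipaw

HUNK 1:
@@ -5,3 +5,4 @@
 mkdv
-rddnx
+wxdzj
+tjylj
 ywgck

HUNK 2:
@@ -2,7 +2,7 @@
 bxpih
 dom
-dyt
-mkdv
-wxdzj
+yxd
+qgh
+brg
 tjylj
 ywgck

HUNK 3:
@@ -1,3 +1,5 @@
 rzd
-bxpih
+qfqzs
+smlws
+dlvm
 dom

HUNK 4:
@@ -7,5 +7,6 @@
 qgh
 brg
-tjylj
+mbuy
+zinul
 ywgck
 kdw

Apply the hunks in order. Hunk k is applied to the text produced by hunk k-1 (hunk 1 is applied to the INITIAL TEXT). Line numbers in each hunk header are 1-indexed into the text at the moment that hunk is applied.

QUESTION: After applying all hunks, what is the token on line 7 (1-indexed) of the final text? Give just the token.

Hunk 1: at line 5 remove [rddnx] add [wxdzj,tjylj] -> 12 lines: rzd bxpih dom dyt mkdv wxdzj tjylj ywgck kdw znqyk bczg ipaw
Hunk 2: at line 2 remove [dyt,mkdv,wxdzj] add [yxd,qgh,brg] -> 12 lines: rzd bxpih dom yxd qgh brg tjylj ywgck kdw znqyk bczg ipaw
Hunk 3: at line 1 remove [bxpih] add [qfqzs,smlws,dlvm] -> 14 lines: rzd qfqzs smlws dlvm dom yxd qgh brg tjylj ywgck kdw znqyk bczg ipaw
Hunk 4: at line 7 remove [tjylj] add [mbuy,zinul] -> 15 lines: rzd qfqzs smlws dlvm dom yxd qgh brg mbuy zinul ywgck kdw znqyk bczg ipaw
Final line 7: qgh

Answer: qgh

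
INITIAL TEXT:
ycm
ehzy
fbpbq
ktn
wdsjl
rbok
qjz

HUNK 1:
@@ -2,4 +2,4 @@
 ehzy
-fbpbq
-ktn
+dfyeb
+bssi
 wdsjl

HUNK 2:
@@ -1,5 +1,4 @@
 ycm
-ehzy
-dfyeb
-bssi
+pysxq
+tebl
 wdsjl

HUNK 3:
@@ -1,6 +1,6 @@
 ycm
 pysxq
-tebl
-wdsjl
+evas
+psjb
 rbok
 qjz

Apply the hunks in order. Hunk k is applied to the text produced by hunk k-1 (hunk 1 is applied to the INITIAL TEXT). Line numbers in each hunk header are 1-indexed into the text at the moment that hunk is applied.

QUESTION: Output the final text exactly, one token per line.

Hunk 1: at line 2 remove [fbpbq,ktn] add [dfyeb,bssi] -> 7 lines: ycm ehzy dfyeb bssi wdsjl rbok qjz
Hunk 2: at line 1 remove [ehzy,dfyeb,bssi] add [pysxq,tebl] -> 6 lines: ycm pysxq tebl wdsjl rbok qjz
Hunk 3: at line 1 remove [tebl,wdsjl] add [evas,psjb] -> 6 lines: ycm pysxq evas psjb rbok qjz

Answer: ycm
pysxq
evas
psjb
rbok
qjz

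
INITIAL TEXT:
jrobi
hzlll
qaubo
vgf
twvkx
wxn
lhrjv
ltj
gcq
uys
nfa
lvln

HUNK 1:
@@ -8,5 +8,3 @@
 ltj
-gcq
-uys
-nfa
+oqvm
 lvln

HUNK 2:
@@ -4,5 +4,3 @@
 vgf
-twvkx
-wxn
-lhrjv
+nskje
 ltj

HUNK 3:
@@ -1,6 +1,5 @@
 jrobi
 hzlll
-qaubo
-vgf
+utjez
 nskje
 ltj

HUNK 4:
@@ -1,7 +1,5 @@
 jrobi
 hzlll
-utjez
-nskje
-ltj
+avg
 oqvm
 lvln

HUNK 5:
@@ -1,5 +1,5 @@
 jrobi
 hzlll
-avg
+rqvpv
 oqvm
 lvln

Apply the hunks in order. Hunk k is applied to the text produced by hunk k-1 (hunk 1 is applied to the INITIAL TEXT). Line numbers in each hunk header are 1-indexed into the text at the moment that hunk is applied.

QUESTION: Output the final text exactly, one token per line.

Hunk 1: at line 8 remove [gcq,uys,nfa] add [oqvm] -> 10 lines: jrobi hzlll qaubo vgf twvkx wxn lhrjv ltj oqvm lvln
Hunk 2: at line 4 remove [twvkx,wxn,lhrjv] add [nskje] -> 8 lines: jrobi hzlll qaubo vgf nskje ltj oqvm lvln
Hunk 3: at line 1 remove [qaubo,vgf] add [utjez] -> 7 lines: jrobi hzlll utjez nskje ltj oqvm lvln
Hunk 4: at line 1 remove [utjez,nskje,ltj] add [avg] -> 5 lines: jrobi hzlll avg oqvm lvln
Hunk 5: at line 1 remove [avg] add [rqvpv] -> 5 lines: jrobi hzlll rqvpv oqvm lvln

Answer: jrobi
hzlll
rqvpv
oqvm
lvln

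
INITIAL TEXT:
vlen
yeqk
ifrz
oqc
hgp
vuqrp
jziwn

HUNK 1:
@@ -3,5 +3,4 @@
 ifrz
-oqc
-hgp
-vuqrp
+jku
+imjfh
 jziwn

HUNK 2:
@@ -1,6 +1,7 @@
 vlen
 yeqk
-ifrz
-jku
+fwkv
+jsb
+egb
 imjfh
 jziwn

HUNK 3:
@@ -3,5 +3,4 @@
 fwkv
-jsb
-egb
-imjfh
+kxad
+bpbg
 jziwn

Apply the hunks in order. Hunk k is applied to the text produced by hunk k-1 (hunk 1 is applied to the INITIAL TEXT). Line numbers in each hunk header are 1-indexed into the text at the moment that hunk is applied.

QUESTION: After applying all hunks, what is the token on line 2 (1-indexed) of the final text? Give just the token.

Answer: yeqk

Derivation:
Hunk 1: at line 3 remove [oqc,hgp,vuqrp] add [jku,imjfh] -> 6 lines: vlen yeqk ifrz jku imjfh jziwn
Hunk 2: at line 1 remove [ifrz,jku] add [fwkv,jsb,egb] -> 7 lines: vlen yeqk fwkv jsb egb imjfh jziwn
Hunk 3: at line 3 remove [jsb,egb,imjfh] add [kxad,bpbg] -> 6 lines: vlen yeqk fwkv kxad bpbg jziwn
Final line 2: yeqk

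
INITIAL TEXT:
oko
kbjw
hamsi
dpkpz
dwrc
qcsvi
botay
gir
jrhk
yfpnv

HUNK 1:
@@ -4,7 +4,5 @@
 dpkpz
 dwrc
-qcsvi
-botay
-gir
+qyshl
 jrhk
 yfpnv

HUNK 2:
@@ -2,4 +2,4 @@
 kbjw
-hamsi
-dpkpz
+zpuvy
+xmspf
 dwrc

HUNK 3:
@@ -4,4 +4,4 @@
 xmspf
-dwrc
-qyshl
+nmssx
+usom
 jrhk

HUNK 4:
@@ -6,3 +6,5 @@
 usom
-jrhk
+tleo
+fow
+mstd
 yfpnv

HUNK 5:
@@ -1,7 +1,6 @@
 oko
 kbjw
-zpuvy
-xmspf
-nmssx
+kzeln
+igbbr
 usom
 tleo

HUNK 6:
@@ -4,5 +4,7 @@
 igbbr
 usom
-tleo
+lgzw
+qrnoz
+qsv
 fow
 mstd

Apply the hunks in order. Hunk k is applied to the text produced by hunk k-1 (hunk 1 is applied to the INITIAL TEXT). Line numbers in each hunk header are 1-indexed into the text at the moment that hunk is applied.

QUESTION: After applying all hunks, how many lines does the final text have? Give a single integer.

Answer: 11

Derivation:
Hunk 1: at line 4 remove [qcsvi,botay,gir] add [qyshl] -> 8 lines: oko kbjw hamsi dpkpz dwrc qyshl jrhk yfpnv
Hunk 2: at line 2 remove [hamsi,dpkpz] add [zpuvy,xmspf] -> 8 lines: oko kbjw zpuvy xmspf dwrc qyshl jrhk yfpnv
Hunk 3: at line 4 remove [dwrc,qyshl] add [nmssx,usom] -> 8 lines: oko kbjw zpuvy xmspf nmssx usom jrhk yfpnv
Hunk 4: at line 6 remove [jrhk] add [tleo,fow,mstd] -> 10 lines: oko kbjw zpuvy xmspf nmssx usom tleo fow mstd yfpnv
Hunk 5: at line 1 remove [zpuvy,xmspf,nmssx] add [kzeln,igbbr] -> 9 lines: oko kbjw kzeln igbbr usom tleo fow mstd yfpnv
Hunk 6: at line 4 remove [tleo] add [lgzw,qrnoz,qsv] -> 11 lines: oko kbjw kzeln igbbr usom lgzw qrnoz qsv fow mstd yfpnv
Final line count: 11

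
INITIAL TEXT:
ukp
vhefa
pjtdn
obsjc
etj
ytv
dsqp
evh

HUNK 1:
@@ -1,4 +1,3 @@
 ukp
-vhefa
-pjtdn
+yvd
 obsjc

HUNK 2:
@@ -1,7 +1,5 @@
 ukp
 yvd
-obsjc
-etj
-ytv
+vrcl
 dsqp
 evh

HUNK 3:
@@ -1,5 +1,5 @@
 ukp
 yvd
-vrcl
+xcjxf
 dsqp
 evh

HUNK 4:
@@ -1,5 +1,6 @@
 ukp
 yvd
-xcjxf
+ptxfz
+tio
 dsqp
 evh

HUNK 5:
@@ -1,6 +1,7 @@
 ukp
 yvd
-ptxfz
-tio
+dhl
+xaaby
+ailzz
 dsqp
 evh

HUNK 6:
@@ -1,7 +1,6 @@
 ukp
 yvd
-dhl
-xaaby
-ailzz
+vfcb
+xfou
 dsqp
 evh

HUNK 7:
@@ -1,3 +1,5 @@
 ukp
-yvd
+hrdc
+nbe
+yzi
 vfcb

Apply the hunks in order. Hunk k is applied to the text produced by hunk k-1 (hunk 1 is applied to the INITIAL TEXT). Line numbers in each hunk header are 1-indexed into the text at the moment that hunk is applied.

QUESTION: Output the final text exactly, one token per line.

Hunk 1: at line 1 remove [vhefa,pjtdn] add [yvd] -> 7 lines: ukp yvd obsjc etj ytv dsqp evh
Hunk 2: at line 1 remove [obsjc,etj,ytv] add [vrcl] -> 5 lines: ukp yvd vrcl dsqp evh
Hunk 3: at line 1 remove [vrcl] add [xcjxf] -> 5 lines: ukp yvd xcjxf dsqp evh
Hunk 4: at line 1 remove [xcjxf] add [ptxfz,tio] -> 6 lines: ukp yvd ptxfz tio dsqp evh
Hunk 5: at line 1 remove [ptxfz,tio] add [dhl,xaaby,ailzz] -> 7 lines: ukp yvd dhl xaaby ailzz dsqp evh
Hunk 6: at line 1 remove [dhl,xaaby,ailzz] add [vfcb,xfou] -> 6 lines: ukp yvd vfcb xfou dsqp evh
Hunk 7: at line 1 remove [yvd] add [hrdc,nbe,yzi] -> 8 lines: ukp hrdc nbe yzi vfcb xfou dsqp evh

Answer: ukp
hrdc
nbe
yzi
vfcb
xfou
dsqp
evh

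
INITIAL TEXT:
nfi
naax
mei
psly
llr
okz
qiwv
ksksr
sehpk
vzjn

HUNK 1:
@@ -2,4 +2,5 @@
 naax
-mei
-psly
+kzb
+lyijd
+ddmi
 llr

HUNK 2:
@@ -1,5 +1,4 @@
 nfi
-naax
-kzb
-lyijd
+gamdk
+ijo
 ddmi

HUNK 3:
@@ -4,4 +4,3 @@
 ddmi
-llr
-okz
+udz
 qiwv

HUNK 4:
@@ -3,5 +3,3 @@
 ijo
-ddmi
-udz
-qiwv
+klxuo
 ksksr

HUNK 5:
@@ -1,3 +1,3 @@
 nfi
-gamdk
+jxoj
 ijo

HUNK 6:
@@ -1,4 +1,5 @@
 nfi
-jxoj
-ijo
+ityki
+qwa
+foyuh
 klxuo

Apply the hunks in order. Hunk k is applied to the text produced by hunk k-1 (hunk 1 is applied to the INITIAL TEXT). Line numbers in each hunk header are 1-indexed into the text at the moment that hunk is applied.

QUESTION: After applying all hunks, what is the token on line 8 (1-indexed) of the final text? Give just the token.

Answer: vzjn

Derivation:
Hunk 1: at line 2 remove [mei,psly] add [kzb,lyijd,ddmi] -> 11 lines: nfi naax kzb lyijd ddmi llr okz qiwv ksksr sehpk vzjn
Hunk 2: at line 1 remove [naax,kzb,lyijd] add [gamdk,ijo] -> 10 lines: nfi gamdk ijo ddmi llr okz qiwv ksksr sehpk vzjn
Hunk 3: at line 4 remove [llr,okz] add [udz] -> 9 lines: nfi gamdk ijo ddmi udz qiwv ksksr sehpk vzjn
Hunk 4: at line 3 remove [ddmi,udz,qiwv] add [klxuo] -> 7 lines: nfi gamdk ijo klxuo ksksr sehpk vzjn
Hunk 5: at line 1 remove [gamdk] add [jxoj] -> 7 lines: nfi jxoj ijo klxuo ksksr sehpk vzjn
Hunk 6: at line 1 remove [jxoj,ijo] add [ityki,qwa,foyuh] -> 8 lines: nfi ityki qwa foyuh klxuo ksksr sehpk vzjn
Final line 8: vzjn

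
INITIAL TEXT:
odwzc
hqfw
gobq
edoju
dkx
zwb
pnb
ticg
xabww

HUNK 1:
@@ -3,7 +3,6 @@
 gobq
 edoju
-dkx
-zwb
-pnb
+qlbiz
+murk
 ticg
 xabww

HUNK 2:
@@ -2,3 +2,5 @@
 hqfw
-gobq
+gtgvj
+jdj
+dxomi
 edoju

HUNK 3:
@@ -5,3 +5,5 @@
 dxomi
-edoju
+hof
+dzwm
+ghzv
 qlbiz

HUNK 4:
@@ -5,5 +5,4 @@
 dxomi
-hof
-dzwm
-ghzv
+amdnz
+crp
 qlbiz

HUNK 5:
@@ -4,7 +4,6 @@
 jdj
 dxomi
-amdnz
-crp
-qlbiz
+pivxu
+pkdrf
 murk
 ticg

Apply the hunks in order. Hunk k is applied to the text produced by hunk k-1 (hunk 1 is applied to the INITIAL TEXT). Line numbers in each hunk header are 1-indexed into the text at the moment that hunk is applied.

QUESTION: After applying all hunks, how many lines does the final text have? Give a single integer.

Hunk 1: at line 3 remove [dkx,zwb,pnb] add [qlbiz,murk] -> 8 lines: odwzc hqfw gobq edoju qlbiz murk ticg xabww
Hunk 2: at line 2 remove [gobq] add [gtgvj,jdj,dxomi] -> 10 lines: odwzc hqfw gtgvj jdj dxomi edoju qlbiz murk ticg xabww
Hunk 3: at line 5 remove [edoju] add [hof,dzwm,ghzv] -> 12 lines: odwzc hqfw gtgvj jdj dxomi hof dzwm ghzv qlbiz murk ticg xabww
Hunk 4: at line 5 remove [hof,dzwm,ghzv] add [amdnz,crp] -> 11 lines: odwzc hqfw gtgvj jdj dxomi amdnz crp qlbiz murk ticg xabww
Hunk 5: at line 4 remove [amdnz,crp,qlbiz] add [pivxu,pkdrf] -> 10 lines: odwzc hqfw gtgvj jdj dxomi pivxu pkdrf murk ticg xabww
Final line count: 10

Answer: 10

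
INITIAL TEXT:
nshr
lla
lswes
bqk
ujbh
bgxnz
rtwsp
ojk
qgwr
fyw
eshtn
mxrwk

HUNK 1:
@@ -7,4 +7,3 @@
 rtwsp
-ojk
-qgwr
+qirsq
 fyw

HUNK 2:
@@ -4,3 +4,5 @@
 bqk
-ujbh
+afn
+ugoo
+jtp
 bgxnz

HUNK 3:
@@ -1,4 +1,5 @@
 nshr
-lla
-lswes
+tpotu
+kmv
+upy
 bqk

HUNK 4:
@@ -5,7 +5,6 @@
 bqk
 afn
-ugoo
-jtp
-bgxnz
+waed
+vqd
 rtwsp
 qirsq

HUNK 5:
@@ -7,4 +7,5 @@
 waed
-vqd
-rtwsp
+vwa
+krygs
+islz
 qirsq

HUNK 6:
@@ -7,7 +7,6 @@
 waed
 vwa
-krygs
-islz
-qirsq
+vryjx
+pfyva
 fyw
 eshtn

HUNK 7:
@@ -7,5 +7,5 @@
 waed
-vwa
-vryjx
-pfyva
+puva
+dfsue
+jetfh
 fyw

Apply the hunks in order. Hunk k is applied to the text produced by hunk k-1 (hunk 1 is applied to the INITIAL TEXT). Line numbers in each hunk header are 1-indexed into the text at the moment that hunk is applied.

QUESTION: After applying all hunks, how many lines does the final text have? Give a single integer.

Answer: 13

Derivation:
Hunk 1: at line 7 remove [ojk,qgwr] add [qirsq] -> 11 lines: nshr lla lswes bqk ujbh bgxnz rtwsp qirsq fyw eshtn mxrwk
Hunk 2: at line 4 remove [ujbh] add [afn,ugoo,jtp] -> 13 lines: nshr lla lswes bqk afn ugoo jtp bgxnz rtwsp qirsq fyw eshtn mxrwk
Hunk 3: at line 1 remove [lla,lswes] add [tpotu,kmv,upy] -> 14 lines: nshr tpotu kmv upy bqk afn ugoo jtp bgxnz rtwsp qirsq fyw eshtn mxrwk
Hunk 4: at line 5 remove [ugoo,jtp,bgxnz] add [waed,vqd] -> 13 lines: nshr tpotu kmv upy bqk afn waed vqd rtwsp qirsq fyw eshtn mxrwk
Hunk 5: at line 7 remove [vqd,rtwsp] add [vwa,krygs,islz] -> 14 lines: nshr tpotu kmv upy bqk afn waed vwa krygs islz qirsq fyw eshtn mxrwk
Hunk 6: at line 7 remove [krygs,islz,qirsq] add [vryjx,pfyva] -> 13 lines: nshr tpotu kmv upy bqk afn waed vwa vryjx pfyva fyw eshtn mxrwk
Hunk 7: at line 7 remove [vwa,vryjx,pfyva] add [puva,dfsue,jetfh] -> 13 lines: nshr tpotu kmv upy bqk afn waed puva dfsue jetfh fyw eshtn mxrwk
Final line count: 13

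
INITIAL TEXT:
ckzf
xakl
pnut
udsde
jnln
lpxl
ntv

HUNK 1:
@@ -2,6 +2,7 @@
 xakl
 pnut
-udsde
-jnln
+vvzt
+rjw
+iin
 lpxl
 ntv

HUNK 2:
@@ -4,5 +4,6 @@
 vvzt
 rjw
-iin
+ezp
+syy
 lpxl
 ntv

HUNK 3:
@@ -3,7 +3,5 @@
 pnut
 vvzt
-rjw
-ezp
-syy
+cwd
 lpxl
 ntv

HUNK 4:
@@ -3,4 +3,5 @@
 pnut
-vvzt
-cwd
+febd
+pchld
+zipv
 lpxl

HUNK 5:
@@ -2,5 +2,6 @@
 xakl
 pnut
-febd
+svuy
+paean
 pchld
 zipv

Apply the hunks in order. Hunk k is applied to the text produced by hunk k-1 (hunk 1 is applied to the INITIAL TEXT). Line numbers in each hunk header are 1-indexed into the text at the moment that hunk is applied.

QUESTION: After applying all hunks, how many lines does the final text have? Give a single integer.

Answer: 9

Derivation:
Hunk 1: at line 2 remove [udsde,jnln] add [vvzt,rjw,iin] -> 8 lines: ckzf xakl pnut vvzt rjw iin lpxl ntv
Hunk 2: at line 4 remove [iin] add [ezp,syy] -> 9 lines: ckzf xakl pnut vvzt rjw ezp syy lpxl ntv
Hunk 3: at line 3 remove [rjw,ezp,syy] add [cwd] -> 7 lines: ckzf xakl pnut vvzt cwd lpxl ntv
Hunk 4: at line 3 remove [vvzt,cwd] add [febd,pchld,zipv] -> 8 lines: ckzf xakl pnut febd pchld zipv lpxl ntv
Hunk 5: at line 2 remove [febd] add [svuy,paean] -> 9 lines: ckzf xakl pnut svuy paean pchld zipv lpxl ntv
Final line count: 9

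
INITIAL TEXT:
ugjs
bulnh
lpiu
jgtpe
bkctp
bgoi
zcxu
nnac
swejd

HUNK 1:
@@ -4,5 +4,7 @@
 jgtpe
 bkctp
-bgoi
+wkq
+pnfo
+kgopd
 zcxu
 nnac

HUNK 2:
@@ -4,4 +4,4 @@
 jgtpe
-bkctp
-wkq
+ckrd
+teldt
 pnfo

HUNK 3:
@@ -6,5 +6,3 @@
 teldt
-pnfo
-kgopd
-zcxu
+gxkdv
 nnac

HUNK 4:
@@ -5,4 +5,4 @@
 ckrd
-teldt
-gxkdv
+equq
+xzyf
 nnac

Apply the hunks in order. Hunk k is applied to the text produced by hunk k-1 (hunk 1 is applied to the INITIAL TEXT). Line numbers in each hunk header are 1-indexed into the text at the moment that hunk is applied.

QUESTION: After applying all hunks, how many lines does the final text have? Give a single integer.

Answer: 9

Derivation:
Hunk 1: at line 4 remove [bgoi] add [wkq,pnfo,kgopd] -> 11 lines: ugjs bulnh lpiu jgtpe bkctp wkq pnfo kgopd zcxu nnac swejd
Hunk 2: at line 4 remove [bkctp,wkq] add [ckrd,teldt] -> 11 lines: ugjs bulnh lpiu jgtpe ckrd teldt pnfo kgopd zcxu nnac swejd
Hunk 3: at line 6 remove [pnfo,kgopd,zcxu] add [gxkdv] -> 9 lines: ugjs bulnh lpiu jgtpe ckrd teldt gxkdv nnac swejd
Hunk 4: at line 5 remove [teldt,gxkdv] add [equq,xzyf] -> 9 lines: ugjs bulnh lpiu jgtpe ckrd equq xzyf nnac swejd
Final line count: 9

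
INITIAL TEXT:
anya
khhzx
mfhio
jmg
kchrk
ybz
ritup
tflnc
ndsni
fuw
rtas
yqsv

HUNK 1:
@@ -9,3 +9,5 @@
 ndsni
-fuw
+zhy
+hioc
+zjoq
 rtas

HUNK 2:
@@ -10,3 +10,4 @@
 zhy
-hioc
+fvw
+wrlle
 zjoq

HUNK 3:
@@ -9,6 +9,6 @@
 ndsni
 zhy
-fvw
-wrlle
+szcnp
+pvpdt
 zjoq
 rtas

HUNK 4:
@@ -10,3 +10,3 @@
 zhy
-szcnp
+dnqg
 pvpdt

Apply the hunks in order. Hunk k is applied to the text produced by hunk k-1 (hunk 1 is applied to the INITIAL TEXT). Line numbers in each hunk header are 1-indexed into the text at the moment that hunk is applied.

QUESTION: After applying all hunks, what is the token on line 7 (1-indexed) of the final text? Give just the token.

Hunk 1: at line 9 remove [fuw] add [zhy,hioc,zjoq] -> 14 lines: anya khhzx mfhio jmg kchrk ybz ritup tflnc ndsni zhy hioc zjoq rtas yqsv
Hunk 2: at line 10 remove [hioc] add [fvw,wrlle] -> 15 lines: anya khhzx mfhio jmg kchrk ybz ritup tflnc ndsni zhy fvw wrlle zjoq rtas yqsv
Hunk 3: at line 9 remove [fvw,wrlle] add [szcnp,pvpdt] -> 15 lines: anya khhzx mfhio jmg kchrk ybz ritup tflnc ndsni zhy szcnp pvpdt zjoq rtas yqsv
Hunk 4: at line 10 remove [szcnp] add [dnqg] -> 15 lines: anya khhzx mfhio jmg kchrk ybz ritup tflnc ndsni zhy dnqg pvpdt zjoq rtas yqsv
Final line 7: ritup

Answer: ritup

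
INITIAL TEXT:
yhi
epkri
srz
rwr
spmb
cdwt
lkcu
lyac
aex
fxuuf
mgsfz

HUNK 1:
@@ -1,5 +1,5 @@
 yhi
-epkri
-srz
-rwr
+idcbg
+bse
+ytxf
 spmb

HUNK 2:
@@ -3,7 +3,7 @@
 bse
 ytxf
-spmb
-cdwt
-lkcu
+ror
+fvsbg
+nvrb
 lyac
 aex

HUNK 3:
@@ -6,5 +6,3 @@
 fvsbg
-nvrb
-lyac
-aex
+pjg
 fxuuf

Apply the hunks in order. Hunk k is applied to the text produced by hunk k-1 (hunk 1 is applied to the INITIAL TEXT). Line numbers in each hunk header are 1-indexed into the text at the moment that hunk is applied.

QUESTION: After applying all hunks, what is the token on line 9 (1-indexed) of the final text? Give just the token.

Hunk 1: at line 1 remove [epkri,srz,rwr] add [idcbg,bse,ytxf] -> 11 lines: yhi idcbg bse ytxf spmb cdwt lkcu lyac aex fxuuf mgsfz
Hunk 2: at line 3 remove [spmb,cdwt,lkcu] add [ror,fvsbg,nvrb] -> 11 lines: yhi idcbg bse ytxf ror fvsbg nvrb lyac aex fxuuf mgsfz
Hunk 3: at line 6 remove [nvrb,lyac,aex] add [pjg] -> 9 lines: yhi idcbg bse ytxf ror fvsbg pjg fxuuf mgsfz
Final line 9: mgsfz

Answer: mgsfz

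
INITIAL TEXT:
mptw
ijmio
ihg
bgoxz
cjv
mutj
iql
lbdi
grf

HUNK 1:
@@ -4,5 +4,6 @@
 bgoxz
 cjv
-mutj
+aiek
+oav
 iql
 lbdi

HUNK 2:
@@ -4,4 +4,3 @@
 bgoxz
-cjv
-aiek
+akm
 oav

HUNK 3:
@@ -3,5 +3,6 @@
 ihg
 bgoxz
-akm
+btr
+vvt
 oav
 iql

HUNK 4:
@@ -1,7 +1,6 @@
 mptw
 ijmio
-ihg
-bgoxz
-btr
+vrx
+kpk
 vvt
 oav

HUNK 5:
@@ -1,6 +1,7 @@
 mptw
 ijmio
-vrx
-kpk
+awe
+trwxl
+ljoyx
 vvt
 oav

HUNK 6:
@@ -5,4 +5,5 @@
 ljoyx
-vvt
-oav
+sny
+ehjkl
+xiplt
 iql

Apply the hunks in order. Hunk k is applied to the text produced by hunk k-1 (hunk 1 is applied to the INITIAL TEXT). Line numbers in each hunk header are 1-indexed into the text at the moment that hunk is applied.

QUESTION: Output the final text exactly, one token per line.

Hunk 1: at line 4 remove [mutj] add [aiek,oav] -> 10 lines: mptw ijmio ihg bgoxz cjv aiek oav iql lbdi grf
Hunk 2: at line 4 remove [cjv,aiek] add [akm] -> 9 lines: mptw ijmio ihg bgoxz akm oav iql lbdi grf
Hunk 3: at line 3 remove [akm] add [btr,vvt] -> 10 lines: mptw ijmio ihg bgoxz btr vvt oav iql lbdi grf
Hunk 4: at line 1 remove [ihg,bgoxz,btr] add [vrx,kpk] -> 9 lines: mptw ijmio vrx kpk vvt oav iql lbdi grf
Hunk 5: at line 1 remove [vrx,kpk] add [awe,trwxl,ljoyx] -> 10 lines: mptw ijmio awe trwxl ljoyx vvt oav iql lbdi grf
Hunk 6: at line 5 remove [vvt,oav] add [sny,ehjkl,xiplt] -> 11 lines: mptw ijmio awe trwxl ljoyx sny ehjkl xiplt iql lbdi grf

Answer: mptw
ijmio
awe
trwxl
ljoyx
sny
ehjkl
xiplt
iql
lbdi
grf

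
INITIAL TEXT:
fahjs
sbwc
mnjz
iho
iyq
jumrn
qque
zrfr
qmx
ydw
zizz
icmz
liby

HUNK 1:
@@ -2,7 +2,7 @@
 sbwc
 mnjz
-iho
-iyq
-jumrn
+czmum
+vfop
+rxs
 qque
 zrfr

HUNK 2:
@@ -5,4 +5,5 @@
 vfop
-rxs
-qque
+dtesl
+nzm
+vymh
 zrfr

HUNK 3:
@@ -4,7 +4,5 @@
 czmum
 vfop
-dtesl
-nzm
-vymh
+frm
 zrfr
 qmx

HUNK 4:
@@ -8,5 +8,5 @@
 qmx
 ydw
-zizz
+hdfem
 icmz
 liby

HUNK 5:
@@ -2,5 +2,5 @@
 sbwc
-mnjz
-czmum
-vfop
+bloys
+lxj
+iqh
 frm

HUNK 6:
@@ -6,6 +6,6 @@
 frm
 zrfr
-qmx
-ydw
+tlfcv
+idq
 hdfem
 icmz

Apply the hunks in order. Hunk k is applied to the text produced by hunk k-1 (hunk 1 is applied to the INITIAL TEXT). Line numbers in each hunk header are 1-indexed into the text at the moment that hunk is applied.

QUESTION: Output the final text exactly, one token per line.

Hunk 1: at line 2 remove [iho,iyq,jumrn] add [czmum,vfop,rxs] -> 13 lines: fahjs sbwc mnjz czmum vfop rxs qque zrfr qmx ydw zizz icmz liby
Hunk 2: at line 5 remove [rxs,qque] add [dtesl,nzm,vymh] -> 14 lines: fahjs sbwc mnjz czmum vfop dtesl nzm vymh zrfr qmx ydw zizz icmz liby
Hunk 3: at line 4 remove [dtesl,nzm,vymh] add [frm] -> 12 lines: fahjs sbwc mnjz czmum vfop frm zrfr qmx ydw zizz icmz liby
Hunk 4: at line 8 remove [zizz] add [hdfem] -> 12 lines: fahjs sbwc mnjz czmum vfop frm zrfr qmx ydw hdfem icmz liby
Hunk 5: at line 2 remove [mnjz,czmum,vfop] add [bloys,lxj,iqh] -> 12 lines: fahjs sbwc bloys lxj iqh frm zrfr qmx ydw hdfem icmz liby
Hunk 6: at line 6 remove [qmx,ydw] add [tlfcv,idq] -> 12 lines: fahjs sbwc bloys lxj iqh frm zrfr tlfcv idq hdfem icmz liby

Answer: fahjs
sbwc
bloys
lxj
iqh
frm
zrfr
tlfcv
idq
hdfem
icmz
liby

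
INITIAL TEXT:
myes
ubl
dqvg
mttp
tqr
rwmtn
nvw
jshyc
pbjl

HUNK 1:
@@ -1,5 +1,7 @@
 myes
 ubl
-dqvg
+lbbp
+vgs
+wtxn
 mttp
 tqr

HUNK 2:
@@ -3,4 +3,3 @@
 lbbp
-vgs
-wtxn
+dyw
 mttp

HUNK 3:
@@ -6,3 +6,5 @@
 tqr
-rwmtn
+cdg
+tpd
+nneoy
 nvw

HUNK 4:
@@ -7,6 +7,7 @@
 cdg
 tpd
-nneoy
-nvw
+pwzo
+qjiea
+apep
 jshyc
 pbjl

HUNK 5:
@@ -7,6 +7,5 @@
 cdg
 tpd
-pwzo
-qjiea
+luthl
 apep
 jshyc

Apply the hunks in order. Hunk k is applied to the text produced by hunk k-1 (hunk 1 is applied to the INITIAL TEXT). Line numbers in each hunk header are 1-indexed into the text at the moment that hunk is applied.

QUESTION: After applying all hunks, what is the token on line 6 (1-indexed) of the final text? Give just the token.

Hunk 1: at line 1 remove [dqvg] add [lbbp,vgs,wtxn] -> 11 lines: myes ubl lbbp vgs wtxn mttp tqr rwmtn nvw jshyc pbjl
Hunk 2: at line 3 remove [vgs,wtxn] add [dyw] -> 10 lines: myes ubl lbbp dyw mttp tqr rwmtn nvw jshyc pbjl
Hunk 3: at line 6 remove [rwmtn] add [cdg,tpd,nneoy] -> 12 lines: myes ubl lbbp dyw mttp tqr cdg tpd nneoy nvw jshyc pbjl
Hunk 4: at line 7 remove [nneoy,nvw] add [pwzo,qjiea,apep] -> 13 lines: myes ubl lbbp dyw mttp tqr cdg tpd pwzo qjiea apep jshyc pbjl
Hunk 5: at line 7 remove [pwzo,qjiea] add [luthl] -> 12 lines: myes ubl lbbp dyw mttp tqr cdg tpd luthl apep jshyc pbjl
Final line 6: tqr

Answer: tqr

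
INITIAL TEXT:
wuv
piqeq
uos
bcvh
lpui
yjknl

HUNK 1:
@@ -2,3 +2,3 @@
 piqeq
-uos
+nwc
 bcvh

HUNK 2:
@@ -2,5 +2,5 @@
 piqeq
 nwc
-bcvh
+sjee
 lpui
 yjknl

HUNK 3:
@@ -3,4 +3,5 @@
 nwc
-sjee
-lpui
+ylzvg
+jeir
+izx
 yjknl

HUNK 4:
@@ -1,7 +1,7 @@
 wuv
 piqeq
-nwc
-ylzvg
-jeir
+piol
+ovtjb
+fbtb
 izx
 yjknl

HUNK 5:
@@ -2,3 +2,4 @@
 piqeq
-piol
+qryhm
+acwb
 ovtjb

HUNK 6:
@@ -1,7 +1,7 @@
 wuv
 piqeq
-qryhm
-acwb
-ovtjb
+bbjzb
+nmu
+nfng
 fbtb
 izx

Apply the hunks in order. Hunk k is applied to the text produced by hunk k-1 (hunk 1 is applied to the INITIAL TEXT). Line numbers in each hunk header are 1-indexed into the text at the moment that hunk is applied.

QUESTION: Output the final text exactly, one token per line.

Answer: wuv
piqeq
bbjzb
nmu
nfng
fbtb
izx
yjknl

Derivation:
Hunk 1: at line 2 remove [uos] add [nwc] -> 6 lines: wuv piqeq nwc bcvh lpui yjknl
Hunk 2: at line 2 remove [bcvh] add [sjee] -> 6 lines: wuv piqeq nwc sjee lpui yjknl
Hunk 3: at line 3 remove [sjee,lpui] add [ylzvg,jeir,izx] -> 7 lines: wuv piqeq nwc ylzvg jeir izx yjknl
Hunk 4: at line 1 remove [nwc,ylzvg,jeir] add [piol,ovtjb,fbtb] -> 7 lines: wuv piqeq piol ovtjb fbtb izx yjknl
Hunk 5: at line 2 remove [piol] add [qryhm,acwb] -> 8 lines: wuv piqeq qryhm acwb ovtjb fbtb izx yjknl
Hunk 6: at line 1 remove [qryhm,acwb,ovtjb] add [bbjzb,nmu,nfng] -> 8 lines: wuv piqeq bbjzb nmu nfng fbtb izx yjknl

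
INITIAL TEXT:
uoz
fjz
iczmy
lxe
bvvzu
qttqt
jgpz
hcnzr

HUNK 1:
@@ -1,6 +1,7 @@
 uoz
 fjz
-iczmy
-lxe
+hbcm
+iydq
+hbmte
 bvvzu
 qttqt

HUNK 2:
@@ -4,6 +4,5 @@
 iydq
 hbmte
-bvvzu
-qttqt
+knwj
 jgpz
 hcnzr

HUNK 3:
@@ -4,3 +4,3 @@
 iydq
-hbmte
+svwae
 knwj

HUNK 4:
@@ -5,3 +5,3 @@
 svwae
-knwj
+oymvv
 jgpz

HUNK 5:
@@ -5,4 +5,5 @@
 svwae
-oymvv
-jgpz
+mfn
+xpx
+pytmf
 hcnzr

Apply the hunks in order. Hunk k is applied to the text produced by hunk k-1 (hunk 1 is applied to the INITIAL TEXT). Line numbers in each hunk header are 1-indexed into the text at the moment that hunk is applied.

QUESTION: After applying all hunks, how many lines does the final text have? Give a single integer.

Hunk 1: at line 1 remove [iczmy,lxe] add [hbcm,iydq,hbmte] -> 9 lines: uoz fjz hbcm iydq hbmte bvvzu qttqt jgpz hcnzr
Hunk 2: at line 4 remove [bvvzu,qttqt] add [knwj] -> 8 lines: uoz fjz hbcm iydq hbmte knwj jgpz hcnzr
Hunk 3: at line 4 remove [hbmte] add [svwae] -> 8 lines: uoz fjz hbcm iydq svwae knwj jgpz hcnzr
Hunk 4: at line 5 remove [knwj] add [oymvv] -> 8 lines: uoz fjz hbcm iydq svwae oymvv jgpz hcnzr
Hunk 5: at line 5 remove [oymvv,jgpz] add [mfn,xpx,pytmf] -> 9 lines: uoz fjz hbcm iydq svwae mfn xpx pytmf hcnzr
Final line count: 9

Answer: 9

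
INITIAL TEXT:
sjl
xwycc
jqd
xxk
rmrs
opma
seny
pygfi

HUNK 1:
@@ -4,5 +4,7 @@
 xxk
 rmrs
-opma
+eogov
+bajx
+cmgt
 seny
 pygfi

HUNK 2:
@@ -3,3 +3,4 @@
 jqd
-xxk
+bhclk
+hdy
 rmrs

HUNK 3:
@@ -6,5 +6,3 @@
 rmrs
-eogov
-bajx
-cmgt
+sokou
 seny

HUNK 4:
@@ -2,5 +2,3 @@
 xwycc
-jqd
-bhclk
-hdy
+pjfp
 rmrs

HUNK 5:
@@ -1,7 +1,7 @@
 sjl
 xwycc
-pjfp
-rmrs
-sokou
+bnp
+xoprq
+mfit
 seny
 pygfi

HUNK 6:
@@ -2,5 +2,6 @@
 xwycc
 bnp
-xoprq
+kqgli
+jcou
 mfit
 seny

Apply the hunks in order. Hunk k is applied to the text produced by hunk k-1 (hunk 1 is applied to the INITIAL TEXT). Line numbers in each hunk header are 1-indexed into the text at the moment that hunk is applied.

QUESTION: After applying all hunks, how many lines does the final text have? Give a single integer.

Hunk 1: at line 4 remove [opma] add [eogov,bajx,cmgt] -> 10 lines: sjl xwycc jqd xxk rmrs eogov bajx cmgt seny pygfi
Hunk 2: at line 3 remove [xxk] add [bhclk,hdy] -> 11 lines: sjl xwycc jqd bhclk hdy rmrs eogov bajx cmgt seny pygfi
Hunk 3: at line 6 remove [eogov,bajx,cmgt] add [sokou] -> 9 lines: sjl xwycc jqd bhclk hdy rmrs sokou seny pygfi
Hunk 4: at line 2 remove [jqd,bhclk,hdy] add [pjfp] -> 7 lines: sjl xwycc pjfp rmrs sokou seny pygfi
Hunk 5: at line 1 remove [pjfp,rmrs,sokou] add [bnp,xoprq,mfit] -> 7 lines: sjl xwycc bnp xoprq mfit seny pygfi
Hunk 6: at line 2 remove [xoprq] add [kqgli,jcou] -> 8 lines: sjl xwycc bnp kqgli jcou mfit seny pygfi
Final line count: 8

Answer: 8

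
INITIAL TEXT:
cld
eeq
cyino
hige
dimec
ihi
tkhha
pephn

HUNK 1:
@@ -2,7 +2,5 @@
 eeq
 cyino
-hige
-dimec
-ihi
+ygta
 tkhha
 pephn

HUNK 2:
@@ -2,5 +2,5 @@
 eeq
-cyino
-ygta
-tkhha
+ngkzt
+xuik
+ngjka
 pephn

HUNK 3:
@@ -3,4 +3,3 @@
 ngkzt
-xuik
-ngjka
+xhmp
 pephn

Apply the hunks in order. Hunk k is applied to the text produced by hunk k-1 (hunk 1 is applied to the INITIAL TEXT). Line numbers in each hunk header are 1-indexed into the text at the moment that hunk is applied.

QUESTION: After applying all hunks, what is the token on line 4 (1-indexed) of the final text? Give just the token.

Answer: xhmp

Derivation:
Hunk 1: at line 2 remove [hige,dimec,ihi] add [ygta] -> 6 lines: cld eeq cyino ygta tkhha pephn
Hunk 2: at line 2 remove [cyino,ygta,tkhha] add [ngkzt,xuik,ngjka] -> 6 lines: cld eeq ngkzt xuik ngjka pephn
Hunk 3: at line 3 remove [xuik,ngjka] add [xhmp] -> 5 lines: cld eeq ngkzt xhmp pephn
Final line 4: xhmp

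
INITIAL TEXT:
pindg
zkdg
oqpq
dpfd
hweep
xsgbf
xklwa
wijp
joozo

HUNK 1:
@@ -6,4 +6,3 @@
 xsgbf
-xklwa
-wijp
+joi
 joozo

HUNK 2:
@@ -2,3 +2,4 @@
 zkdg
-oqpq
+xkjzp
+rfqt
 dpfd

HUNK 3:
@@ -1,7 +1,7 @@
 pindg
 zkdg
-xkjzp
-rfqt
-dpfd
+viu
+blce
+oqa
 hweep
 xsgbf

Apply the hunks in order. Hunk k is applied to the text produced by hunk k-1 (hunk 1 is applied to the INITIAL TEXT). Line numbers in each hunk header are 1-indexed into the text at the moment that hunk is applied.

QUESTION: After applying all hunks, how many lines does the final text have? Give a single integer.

Hunk 1: at line 6 remove [xklwa,wijp] add [joi] -> 8 lines: pindg zkdg oqpq dpfd hweep xsgbf joi joozo
Hunk 2: at line 2 remove [oqpq] add [xkjzp,rfqt] -> 9 lines: pindg zkdg xkjzp rfqt dpfd hweep xsgbf joi joozo
Hunk 3: at line 1 remove [xkjzp,rfqt,dpfd] add [viu,blce,oqa] -> 9 lines: pindg zkdg viu blce oqa hweep xsgbf joi joozo
Final line count: 9

Answer: 9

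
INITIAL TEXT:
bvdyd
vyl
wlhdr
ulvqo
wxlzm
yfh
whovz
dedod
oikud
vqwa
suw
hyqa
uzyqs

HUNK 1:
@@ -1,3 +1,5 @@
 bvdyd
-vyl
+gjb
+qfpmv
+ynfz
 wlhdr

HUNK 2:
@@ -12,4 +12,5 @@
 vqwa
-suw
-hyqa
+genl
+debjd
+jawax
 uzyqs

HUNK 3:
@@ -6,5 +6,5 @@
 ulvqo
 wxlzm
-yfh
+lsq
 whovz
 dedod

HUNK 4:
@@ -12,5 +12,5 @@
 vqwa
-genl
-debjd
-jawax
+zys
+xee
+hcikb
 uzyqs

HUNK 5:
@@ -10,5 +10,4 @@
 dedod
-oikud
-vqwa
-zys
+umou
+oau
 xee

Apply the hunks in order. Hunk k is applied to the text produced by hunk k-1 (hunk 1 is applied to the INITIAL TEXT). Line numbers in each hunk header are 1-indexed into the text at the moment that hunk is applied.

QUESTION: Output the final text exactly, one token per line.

Answer: bvdyd
gjb
qfpmv
ynfz
wlhdr
ulvqo
wxlzm
lsq
whovz
dedod
umou
oau
xee
hcikb
uzyqs

Derivation:
Hunk 1: at line 1 remove [vyl] add [gjb,qfpmv,ynfz] -> 15 lines: bvdyd gjb qfpmv ynfz wlhdr ulvqo wxlzm yfh whovz dedod oikud vqwa suw hyqa uzyqs
Hunk 2: at line 12 remove [suw,hyqa] add [genl,debjd,jawax] -> 16 lines: bvdyd gjb qfpmv ynfz wlhdr ulvqo wxlzm yfh whovz dedod oikud vqwa genl debjd jawax uzyqs
Hunk 3: at line 6 remove [yfh] add [lsq] -> 16 lines: bvdyd gjb qfpmv ynfz wlhdr ulvqo wxlzm lsq whovz dedod oikud vqwa genl debjd jawax uzyqs
Hunk 4: at line 12 remove [genl,debjd,jawax] add [zys,xee,hcikb] -> 16 lines: bvdyd gjb qfpmv ynfz wlhdr ulvqo wxlzm lsq whovz dedod oikud vqwa zys xee hcikb uzyqs
Hunk 5: at line 10 remove [oikud,vqwa,zys] add [umou,oau] -> 15 lines: bvdyd gjb qfpmv ynfz wlhdr ulvqo wxlzm lsq whovz dedod umou oau xee hcikb uzyqs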